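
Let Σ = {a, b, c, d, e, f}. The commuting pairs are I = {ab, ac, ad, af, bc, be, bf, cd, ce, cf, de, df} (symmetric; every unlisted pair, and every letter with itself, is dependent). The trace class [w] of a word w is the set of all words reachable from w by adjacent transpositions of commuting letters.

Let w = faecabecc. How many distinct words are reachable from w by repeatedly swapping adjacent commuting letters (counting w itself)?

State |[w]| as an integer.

0(f) covers ∅
1(a) covers ∅
2(e) covers 0:f, 1:a
3(c) covers ∅
4(a) covers 2:e
5(b) covers ∅
6(e) covers 4:a
7(c) covers 3:c
8(c) covers 7:c
floor of heap: 0:f, 1:a, 3:c, 5:b
completions by unplaced set U, small U first (add the entries for U minus each lowest piece of U):
  |U|=1: {5}:1  {6}:1  {8}:1
  |U|=2: {4,6}:1  {5,6}:2  {5,8}:2  {6,8}:2  {7,8}:1
  |U|=3: {2,4,6}:1  {3,7,8}:1  {4,5,6}:3  {4,6,8}:3  {5,6,8}:6  {5,7,8}:3  {6,7,8}:3
  |U|=4: {0,2,4,6}:1  {1,2,4,6}:1  {2,4,5,6}:4  {2,4,6,8}:4  {3,5,7,8}:4  {3,6,7,8}:4  {4,5,6,8}:12  {4,6,7,8}:6  {5,6,7,8}:12
  |U|=5: {0,1,2,4,6}:2  {0,2,4,5,6}:5  {0,2,4,6,8}:5  {1,2,4,5,6}:5  {1,2,4,6,8}:5  {2,4,5,6,8}:20  {2,4,6,7,8}:10  {3,4,6,7,8}:10  {3,5,6,7,8}:20  {4,5,6,7,8}:30
  |U|=6: {0,1,2,4,5,6}:12  {0,1,2,4,6,8}:12  {0,2,4,5,6,8}:30  {0,2,4,6,7,8}:15  {1,2,4,5,6,8}:30  {1,2,4,6,7,8}:15  {2,3,4,6,7,8}:20  {2,4,5,6,7,8}:60  {3,4,5,6,7,8}:60
  |U|=7: {0,1,2,4,5,6,8}:84  {0,1,2,4,6,7,8}:42  {0,2,3,4,6,7,8}:35  {0,2,4,5,6,7,8}:105  {1,2,3,4,6,7,8}:35  {1,2,4,5,6,7,8}:105  {2,3,4,5,6,7,8}:140
  start at 0(f): 280
  start at 1(a): 280
  start at 3(c): 336
  start at 5(b): 112
sum over floor = 1008

1008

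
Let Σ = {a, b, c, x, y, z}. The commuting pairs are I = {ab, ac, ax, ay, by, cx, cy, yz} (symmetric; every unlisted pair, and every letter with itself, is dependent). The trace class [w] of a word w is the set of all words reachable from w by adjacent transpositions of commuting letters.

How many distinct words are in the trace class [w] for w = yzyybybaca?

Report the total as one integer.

#0=y has no predecessor
#1=z has no predecessor
#2=y depends on [0:y]
#3=y depends on [2:y]
#4=b depends on [1:z]
#5=y depends on [3:y]
#6=b depends on [4:b]
#7=a depends on [1:z]
#8=c depends on [6:b]
#9=a depends on [7:a]
sources: [0:y, 1:z]
N(rest) = Σ N(rest − s) over sources s of rest; N(one piece) = 1:
  size 1 → [5]=1  [8]=1  [9]=1
  size 2 → [3,5]=1  [5,8]=2  [5,9]=2  [6,8]=1  [7,9]=1  [8,9]=2
  size 3 → [2,3,5]=1  [3,5,8]=3  [3,5,9]=3  [4,6,8]=1  [5,6,8]=3  [5,7,9]=3  [5,8,9]=6  [6,8,9]=3  [7,8,9]=3
  size 4 → [0,2,3,5]=1  [2,3,5,8]=4  [2,3,5,9]=4  [3,5,6,8]=6  [3,5,7,9]=6  [3,5,8,9]=12  [4,5,6,8]=4  [4,6,8,9]=4  [5,6,8,9]=12  [5,7,8,9]=12  [6,7,8,9]=6
  size 5 → [0,2,3,5,8]=5  [0,2,3,5,9]=5  [2,3,5,6,8]=10  [2,3,5,7,9]=10  [2,3,5,8,9]=20  [3,4,5,6,8]=10  [3,5,6,8,9]=30  [3,5,7,8,9]=30  [4,5,6,8,9]=20  [4,6,7,8,9]=10  [5,6,7,8,9]=30
  size 6 → [0,2,3,5,6,8]=15  [0,2,3,5,7,9]=15  [0,2,3,5,8,9]=30  [1,4,6,7,8,9]=10  [2,3,4,5,6,8]=20  [2,3,5,6,8,9]=60  [2,3,5,7,8,9]=60  [3,4,5,6,8,9]=60  [3,5,6,7,8,9]=90  [4,5,6,7,8,9]=60
  size 7 → [0,2,3,4,5,6,8]=35  [0,2,3,5,6,8,9]=105  [0,2,3,5,7,8,9]=105  [1,4,5,6,7,8,9]=70  [2,3,4,5,6,8,9]=140  [2,3,5,6,7,8,9]=210  [3,4,5,6,7,8,9]=210
  size 8 → [0,2,3,4,5,6,8,9]=280  [0,2,3,5,6,7,8,9]=420  [1,3,4,5,6,7,8,9]=280  [2,3,4,5,6,7,8,9]=560
  first=0(y) contributes 840
  first=1(z) contributes 1260
|[w]| = 2100

2100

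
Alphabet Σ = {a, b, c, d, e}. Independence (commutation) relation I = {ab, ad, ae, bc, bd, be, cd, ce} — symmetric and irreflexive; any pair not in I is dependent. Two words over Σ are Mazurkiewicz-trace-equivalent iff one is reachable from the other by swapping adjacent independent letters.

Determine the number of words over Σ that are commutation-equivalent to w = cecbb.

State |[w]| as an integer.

piece 0:c — minimal
piece 1:e — minimal
piece 2:c rests on {0:c}
piece 3:b — minimal
piece 4:b rests on {3:b}
minimal pieces: {0:c, 1:e, 3:b}
ways to finish when only these pieces remain (= sum over removing one remaining piece with nothing left below it):
  1 left: {1}→1  {2}→1  {4}→1
  2 left: {0,2}→1  {1,2}→2  {1,4}→2  {2,4}→2  {3,4}→1
  3 left: {0,1,2}→3  {0,2,4}→3  {1,2,4}→6  {1,3,4}→3  {2,3,4}→3
  placing 0:c first → 12 extensions
  placing 1:e first → 6 extensions
  placing 3:b first → 12 extensions
total linear extensions = 30

30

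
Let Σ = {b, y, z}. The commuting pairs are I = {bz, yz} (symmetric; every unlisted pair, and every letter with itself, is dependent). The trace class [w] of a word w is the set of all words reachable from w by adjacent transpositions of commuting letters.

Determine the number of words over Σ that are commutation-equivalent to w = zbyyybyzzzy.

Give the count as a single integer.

0(z) covers ∅
1(b) covers ∅
2(y) covers 1:b
3(y) covers 2:y
4(y) covers 3:y
5(b) covers 4:y
6(y) covers 5:b
7(z) covers 0:z
8(z) covers 7:z
9(z) covers 8:z
10(y) covers 6:y
floor of heap: 0:z, 1:b
completions by unplaced set U, small U first (add the entries for U minus each lowest piece of U):
  |U|=1: {9}:1  {10}:1
  |U|=2: {6,10}:1  {8,9}:1  {9,10}:2
  |U|=3: {5,6,10}:1  {6,9,10}:3  {7,8,9}:1  {8,9,10}:3
  |U|=4: {0,7,8,9}:1  {4,5,6,10}:1  {5,6,9,10}:4  {6,8,9,10}:6  {7,8,9,10}:4
  |U|=5: {0,7,8,9,10}:5  {3,4,5,6,10}:1  {4,5,6,9,10}:5  {5,6,8,9,10}:10  {6,7,8,9,10}:10
  |U|=6: {0,6,7,8,9,10}:15  {2,3,4,5,6,10}:1  {3,4,5,6,9,10}:6  {4,5,6,8,9,10}:15  {5,6,7,8,9,10}:20
  |U|=7: {0,5,6,7,8,9,10}:35  {1,2,3,4,5,6,10}:1  {2,3,4,5,6,9,10}:7  {3,4,5,6,8,9,10}:21  {4,5,6,7,8,9,10}:35
  |U|=8: {0,4,5,6,7,8,9,10}:70  {1,2,3,4,5,6,9,10}:8  {2,3,4,5,6,8,9,10}:28  {3,4,5,6,7,8,9,10}:56
  |U|=9: {0,3,4,5,6,7,8,9,10}:126  {1,2,3,4,5,6,8,9,10}:36  {2,3,4,5,6,7,8,9,10}:84
  start at 0(z): 120
  start at 1(b): 210
sum over floor = 330

330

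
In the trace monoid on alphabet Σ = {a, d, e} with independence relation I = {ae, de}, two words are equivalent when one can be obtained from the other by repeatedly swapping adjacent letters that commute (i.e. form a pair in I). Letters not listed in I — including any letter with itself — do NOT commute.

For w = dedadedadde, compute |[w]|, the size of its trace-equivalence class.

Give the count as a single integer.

165

0(d) covers ∅
1(e) covers ∅
2(d) covers 0:d
3(a) covers 2:d
4(d) covers 3:a
5(e) covers 1:e
6(d) covers 4:d
7(a) covers 6:d
8(d) covers 7:a
9(d) covers 8:d
10(e) covers 5:e
floor of heap: 0:d, 1:e
completions by unplaced set U, small U first (add the entries for U minus each lowest piece of U):
  |U|=1: {9}:1  {10}:1
  |U|=2: {5,10}:1  {8,9}:1  {9,10}:2
  |U|=3: {1,5,10}:1  {5,9,10}:3  {7,8,9}:1  {8,9,10}:3
  |U|=4: {1,5,9,10}:4  {5,8,9,10}:6  {6,7,8,9}:1  {7,8,9,10}:4
  |U|=5: {1,5,8,9,10}:10  {4,6,7,8,9}:1  {5,7,8,9,10}:10  {6,7,8,9,10}:5
  |U|=6: {1,5,7,8,9,10}:20  {3,4,6,7,8,9}:1  {4,6,7,8,9,10}:6  {5,6,7,8,9,10}:15
  |U|=7: {1,5,6,7,8,9,10}:35  {2,3,4,6,7,8,9}:1  {3,4,6,7,8,9,10}:7  {4,5,6,7,8,9,10}:21
  |U|=8: {0,2,3,4,6,7,8,9}:1  {1,4,5,6,7,8,9,10}:56  {2,3,4,6,7,8,9,10}:8  {3,4,5,6,7,8,9,10}:28
  |U|=9: {0,2,3,4,6,7,8,9,10}:9  {1,3,4,5,6,7,8,9,10}:84  {2,3,4,5,6,7,8,9,10}:36
  start at 0(d): 120
  start at 1(e): 45
sum over floor = 165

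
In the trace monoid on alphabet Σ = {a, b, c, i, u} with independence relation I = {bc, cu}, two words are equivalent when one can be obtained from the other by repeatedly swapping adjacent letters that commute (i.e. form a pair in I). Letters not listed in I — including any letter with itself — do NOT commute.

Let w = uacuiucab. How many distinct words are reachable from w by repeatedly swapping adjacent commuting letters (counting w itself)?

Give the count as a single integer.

4

drop 0:u onto floor
drop 1:a onto {0:u}
drop 2:c onto {1:a}
drop 3:u onto {1:a}
drop 4:i onto {2:c, 3:u}
drop 5:u onto {4:i}
drop 6:c onto {4:i}
drop 7:a onto {5:u, 6:c}
drop 8:b onto {7:a}
ground layer = {0:u}
drop-orders for the pieces not yet dropped (sum over which currently-grounded one goes next):
  1 to go: {8} 1
  2 to go: {7,8} 1
  3 to go: {5,7,8} 1  {6,7,8} 1
  4 to go: {5,6,7,8} 2
  5 to go: {4,5,6,7,8} 2
  6 to go: {2,4,5,6,7,8} 2  {3,4,5,6,7,8} 2
  7 to go: {2,3,4,5,6,7,8} 4
  if 0:u drops first: 4 orders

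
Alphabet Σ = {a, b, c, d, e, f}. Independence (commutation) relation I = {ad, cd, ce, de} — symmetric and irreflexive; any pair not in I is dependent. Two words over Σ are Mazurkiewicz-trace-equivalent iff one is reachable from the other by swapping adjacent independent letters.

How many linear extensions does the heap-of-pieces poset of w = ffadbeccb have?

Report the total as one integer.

6

drop 0:f onto floor
drop 1:f onto {0:f}
drop 2:a onto {1:f}
drop 3:d onto {1:f}
drop 4:b onto {2:a, 3:d}
drop 5:e onto {4:b}
drop 6:c onto {4:b}
drop 7:c onto {6:c}
drop 8:b onto {5:e, 7:c}
ground layer = {0:f}
drop-orders for the pieces not yet dropped (sum over which currently-grounded one goes next):
  1 to go: {8} 1
  2 to go: {5,8} 1  {7,8} 1
  3 to go: {5,7,8} 2  {6,7,8} 1
  4 to go: {5,6,7,8} 3
  5 to go: {4,5,6,7,8} 3
  6 to go: {2,4,5,6,7,8} 3  {3,4,5,6,7,8} 3
  7 to go: {2,3,4,5,6,7,8} 6
  if 0:f drops first: 6 orders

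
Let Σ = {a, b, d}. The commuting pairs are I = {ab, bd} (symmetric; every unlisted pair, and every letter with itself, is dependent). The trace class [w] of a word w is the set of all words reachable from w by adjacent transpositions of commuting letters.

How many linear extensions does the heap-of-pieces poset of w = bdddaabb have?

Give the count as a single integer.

56

#0=b has no predecessor
#1=d has no predecessor
#2=d depends on [1:d]
#3=d depends on [2:d]
#4=a depends on [3:d]
#5=a depends on [4:a]
#6=b depends on [0:b]
#7=b depends on [6:b]
sources: [0:b, 1:d]
N(rest) = Σ N(rest − s) over sources s of rest; N(one piece) = 1:
  size 1 → [5]=1  [7]=1
  size 2 → [4,5]=1  [5,7]=2  [6,7]=1
  size 3 → [0,6,7]=1  [3,4,5]=1  [4,5,7]=3  [5,6,7]=3
  size 4 → [0,5,6,7]=4  [2,3,4,5]=1  [3,4,5,7]=4  [4,5,6,7]=6
  size 5 → [0,4,5,6,7]=10  [1,2,3,4,5]=1  [2,3,4,5,7]=5  [3,4,5,6,7]=10
  size 6 → [0,3,4,5,6,7]=20  [1,2,3,4,5,7]=6  [2,3,4,5,6,7]=15
  first=0(b) contributes 21
  first=1(d) contributes 35
|[w]| = 56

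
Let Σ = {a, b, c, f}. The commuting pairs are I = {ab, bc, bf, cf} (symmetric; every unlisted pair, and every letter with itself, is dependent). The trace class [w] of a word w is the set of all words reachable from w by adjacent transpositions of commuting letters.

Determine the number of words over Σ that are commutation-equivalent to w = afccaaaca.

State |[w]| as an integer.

piece 0:a — minimal
piece 1:f rests on {0:a}
piece 2:c rests on {0:a}
piece 3:c rests on {2:c}
piece 4:a rests on {1:f, 3:c}
piece 5:a rests on {4:a}
piece 6:a rests on {5:a}
piece 7:c rests on {6:a}
piece 8:a rests on {7:c}
minimal pieces: {0:a}
ways to finish when only these pieces remain (= sum over removing one remaining piece with nothing left below it):
  1 left: {8}→1
  2 left: {7,8}→1
  3 left: {6,7,8}→1
  4 left: {5,6,7,8}→1
  5 left: {4,5,6,7,8}→1
  6 left: {1,4,5,6,7,8}→1  {3,4,5,6,7,8}→1
  7 left: {1,3,4,5,6,7,8}→2  {2,3,4,5,6,7,8}→1
  placing 0:a first → 3 extensions

3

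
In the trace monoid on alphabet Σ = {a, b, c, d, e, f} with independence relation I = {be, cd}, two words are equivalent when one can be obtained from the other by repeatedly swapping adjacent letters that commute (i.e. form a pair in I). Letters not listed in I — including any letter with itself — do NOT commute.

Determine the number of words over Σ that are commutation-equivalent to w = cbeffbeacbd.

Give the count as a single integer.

piece 0:c — minimal
piece 1:b rests on {0:c}
piece 2:e rests on {0:c}
piece 3:f rests on {1:b, 2:e}
piece 4:f rests on {3:f}
piece 5:b rests on {4:f}
piece 6:e rests on {4:f}
piece 7:a rests on {5:b, 6:e}
piece 8:c rests on {7:a}
piece 9:b rests on {8:c}
piece 10:d rests on {9:b}
minimal pieces: {0:c}
ways to finish when only these pieces remain (= sum over removing one remaining piece with nothing left below it):
  1 left: {10}→1
  2 left: {9,10}→1
  3 left: {8,9,10}→1
  4 left: {7,8,9,10}→1
  5 left: {5,7,8,9,10}→1  {6,7,8,9,10}→1
  6 left: {5,6,7,8,9,10}→2
  7 left: {4,5,6,7,8,9,10}→2
  8 left: {3,4,5,6,7,8,9,10}→2
  9 left: {1,3,4,5,6,7,8,9,10}→2  {2,3,4,5,6,7,8,9,10}→2
  placing 0:c first → 4 extensions

4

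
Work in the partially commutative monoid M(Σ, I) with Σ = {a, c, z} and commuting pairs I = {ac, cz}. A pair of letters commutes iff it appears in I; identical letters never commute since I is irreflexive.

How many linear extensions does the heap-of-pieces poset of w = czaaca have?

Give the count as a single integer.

#0=c has no predecessor
#1=z has no predecessor
#2=a depends on [1:z]
#3=a depends on [2:a]
#4=c depends on [0:c]
#5=a depends on [3:a]
sources: [0:c, 1:z]
N(rest) = Σ N(rest − s) over sources s of rest; N(one piece) = 1:
  size 1 → [4]=1  [5]=1
  size 2 → [0,4]=1  [3,5]=1  [4,5]=2
  size 3 → [0,4,5]=3  [2,3,5]=1  [3,4,5]=3
  size 4 → [0,3,4,5]=6  [1,2,3,5]=1  [2,3,4,5]=4
  first=0(c) contributes 5
  first=1(z) contributes 10
|[w]| = 15

15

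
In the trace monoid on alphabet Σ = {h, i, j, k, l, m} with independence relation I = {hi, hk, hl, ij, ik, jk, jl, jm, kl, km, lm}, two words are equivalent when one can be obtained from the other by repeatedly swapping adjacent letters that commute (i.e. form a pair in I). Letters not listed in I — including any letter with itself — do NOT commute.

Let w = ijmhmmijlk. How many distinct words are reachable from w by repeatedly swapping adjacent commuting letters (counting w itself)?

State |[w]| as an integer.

150

piece 0:i — minimal
piece 1:j — minimal
piece 2:m rests on {0:i}
piece 3:h rests on {1:j, 2:m}
piece 4:m rests on {3:h}
piece 5:m rests on {4:m}
piece 6:i rests on {5:m}
piece 7:j rests on {3:h}
piece 8:l rests on {6:i}
piece 9:k — minimal
minimal pieces: {0:i, 1:j, 9:k}
ways to finish when only these pieces remain (= sum over removing one remaining piece with nothing left below it):
  1 left: {7}→1  {8}→1  {9}→1
  2 left: {6,8}→1  {7,8}→2  {7,9}→2  {8,9}→2
  3 left: {5,6,8}→1  {6,7,8}→3  {6,8,9}→3  {7,8,9}→6
  4 left: {4,5,6,8}→1  {5,6,7,8}→4  {5,6,8,9}→4  {6,7,8,9}→12
  5 left: {4,5,6,7,8}→5  {4,5,6,8,9}→5  {5,6,7,8,9}→20
  6 left: {3,4,5,6,7,8}→5  {4,5,6,7,8,9}→30
  7 left: {1,3,4,5,6,7,8}→5  {2,3,4,5,6,7,8}→5  {3,4,5,6,7,8,9}→35
  8 left: {0,2,3,4,5,6,7,8}→5  {1,2,3,4,5,6,7,8}→10  {1,3,4,5,6,7,8,9}→40  {2,3,4,5,6,7,8,9}→40
  placing 0:i first → 90 extensions
  placing 1:j first → 45 extensions
  placing 9:k first → 15 extensions
total linear extensions = 150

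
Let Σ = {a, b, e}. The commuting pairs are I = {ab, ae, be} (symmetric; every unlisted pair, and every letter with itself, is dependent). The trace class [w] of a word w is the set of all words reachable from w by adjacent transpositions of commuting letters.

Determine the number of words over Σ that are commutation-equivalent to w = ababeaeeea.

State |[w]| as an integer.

drop 0:a onto floor
drop 1:b onto floor
drop 2:a onto {0:a}
drop 3:b onto {1:b}
drop 4:e onto floor
drop 5:a onto {2:a}
drop 6:e onto {4:e}
drop 7:e onto {6:e}
drop 8:e onto {7:e}
drop 9:a onto {5:a}
ground layer = {0:a, 1:b, 4:e}
drop-orders for the pieces not yet dropped (sum over which currently-grounded one goes next):
  1 to go: {3} 1  {8} 1  {9} 1
  2 to go: {1,3} 1  {3,8} 2  {3,9} 2  {5,9} 1  {7,8} 1  {8,9} 2
  3 to go: {1,3,8} 3  {1,3,9} 3  {2,5,9} 1  {3,5,9} 3  {3,7,8} 3  {3,8,9} 6  {5,8,9} 3  {6,7,8} 1  {7,8,9} 3
  4 to go: {0,2,5,9} 1  {1,3,5,9} 6  {1,3,7,8} 6  {1,3,8,9} 12  {2,3,5,9} 4  {2,5,8,9} 4  {3,5,8,9} 12  {3,6,7,8} 4  {3,7,8,9} 12  {4,6,7,8} 1  {5,7,8,9} 6  {6,7,8,9} 4
  5 to go: {0,2,3,5,9} 5  {0,2,5,8,9} 5  {1,2,3,5,9} 10  {1,3,5,8,9} 30  {1,3,6,7,8} 10  {1,3,7,8,9} 30  {2,3,5,8,9} 20  {2,5,7,8,9} 10  {3,4,6,7,8} 5  {3,5,7,8,9} 30  {3,6,7,8,9} 20  {4,6,7,8,9} 5  {5,6,7,8,9} 10
  6 to go: {0,1,2,3,5,9} 15  {0,2,3,5,8,9} 30  {0,2,5,7,8,9} 15  {1,2,3,5,8,9} 60  {1,3,4,6,7,8} 15  {1,3,5,7,8,9} 90  {1,3,6,7,8,9} 60  {2,3,5,7,8,9} 60  {2,5,6,7,8,9} 20  {3,4,6,7,8,9} 30  {3,5,6,7,8,9} 60  {4,5,6,7,8,9} 15
  7 to go: {0,1,2,3,5,8,9} 105  {0,2,3,5,7,8,9} 105  {0,2,5,6,7,8,9} 35  {1,2,3,5,7,8,9} 210  {1,3,4,6,7,8,9} 105  {1,3,5,6,7,8,9} 210  {2,3,5,6,7,8,9} 140  {2,4,5,6,7,8,9} 35  {3,4,5,6,7,8,9} 105
  8 to go: {0,1,2,3,5,7,8,9} 420  {0,2,3,5,6,7,8,9} 280  {0,2,4,5,6,7,8,9} 70  {1,2,3,5,6,7,8,9} 560  {1,3,4,5,6,7,8,9} 420  {2,3,4,5,6,7,8,9} 280
  if 0:a drops first: 1260 orders
  if 1:b drops first: 630 orders
  if 4:e drops first: 1260 orders
heap linearizations: 3150

3150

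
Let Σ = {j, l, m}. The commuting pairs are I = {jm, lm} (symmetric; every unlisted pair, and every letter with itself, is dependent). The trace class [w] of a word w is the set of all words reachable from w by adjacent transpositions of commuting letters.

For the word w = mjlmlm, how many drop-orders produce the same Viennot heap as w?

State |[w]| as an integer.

#0=m has no predecessor
#1=j has no predecessor
#2=l depends on [1:j]
#3=m depends on [0:m]
#4=l depends on [2:l]
#5=m depends on [3:m]
sources: [0:m, 1:j]
N(rest) = Σ N(rest − s) over sources s of rest; N(one piece) = 1:
  size 1 → [4]=1  [5]=1
  size 2 → [2,4]=1  [3,5]=1  [4,5]=2
  size 3 → [0,3,5]=1  [1,2,4]=1  [2,4,5]=3  [3,4,5]=3
  size 4 → [0,3,4,5]=4  [1,2,4,5]=4  [2,3,4,5]=6
  first=0(m) contributes 10
  first=1(j) contributes 10
|[w]| = 20

20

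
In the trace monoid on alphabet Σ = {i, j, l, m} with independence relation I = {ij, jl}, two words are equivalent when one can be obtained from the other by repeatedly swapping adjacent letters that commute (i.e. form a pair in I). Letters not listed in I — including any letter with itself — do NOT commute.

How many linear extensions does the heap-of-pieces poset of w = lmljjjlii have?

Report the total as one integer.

#0=l has no predecessor
#1=m depends on [0:l]
#2=l depends on [1:m]
#3=j depends on [1:m]
#4=j depends on [3:j]
#5=j depends on [4:j]
#6=l depends on [2:l]
#7=i depends on [6:l]
#8=i depends on [7:i]
sources: [0:l]
N(rest) = Σ N(rest − s) over sources s of rest; N(one piece) = 1:
  size 1 → [5]=1  [8]=1
  size 2 → [4,5]=1  [5,8]=2  [7,8]=1
  size 3 → [3,4,5]=1  [4,5,8]=3  [5,7,8]=3  [6,7,8]=1
  size 4 → [2,6,7,8]=1  [3,4,5,8]=4  [4,5,7,8]=6  [5,6,7,8]=4
  size 5 → [2,5,6,7,8]=5  [3,4,5,7,8]=10  [4,5,6,7,8]=10
  size 6 → [2,4,5,6,7,8]=15  [3,4,5,6,7,8]=20
  size 7 → [2,3,4,5,6,7,8]=35
  first=0(l) contributes 35

35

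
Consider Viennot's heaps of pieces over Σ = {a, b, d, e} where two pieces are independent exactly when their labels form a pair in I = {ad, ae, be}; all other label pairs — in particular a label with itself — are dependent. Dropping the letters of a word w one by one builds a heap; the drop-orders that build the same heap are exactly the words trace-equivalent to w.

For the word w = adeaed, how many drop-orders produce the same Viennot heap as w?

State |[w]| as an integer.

piece 0:a — minimal
piece 1:d — minimal
piece 2:e rests on {1:d}
piece 3:a rests on {0:a}
piece 4:e rests on {2:e}
piece 5:d rests on {4:e}
minimal pieces: {0:a, 1:d}
ways to finish when only these pieces remain (= sum over removing one remaining piece with nothing left below it):
  1 left: {3}→1  {5}→1
  2 left: {0,3}→1  {3,5}→2  {4,5}→1
  3 left: {0,3,5}→3  {2,4,5}→1  {3,4,5}→3
  4 left: {0,3,4,5}→6  {1,2,4,5}→1  {2,3,4,5}→4
  placing 0:a first → 5 extensions
  placing 1:d first → 10 extensions
total linear extensions = 15

15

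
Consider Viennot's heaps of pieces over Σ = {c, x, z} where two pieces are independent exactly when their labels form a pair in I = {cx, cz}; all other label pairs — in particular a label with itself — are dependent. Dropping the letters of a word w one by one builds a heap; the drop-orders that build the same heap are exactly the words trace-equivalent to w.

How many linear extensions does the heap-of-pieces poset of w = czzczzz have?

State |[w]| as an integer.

21

piece 0:c — minimal
piece 1:z — minimal
piece 2:z rests on {1:z}
piece 3:c rests on {0:c}
piece 4:z rests on {2:z}
piece 5:z rests on {4:z}
piece 6:z rests on {5:z}
minimal pieces: {0:c, 1:z}
ways to finish when only these pieces remain (= sum over removing one remaining piece with nothing left below it):
  1 left: {3}→1  {6}→1
  2 left: {0,3}→1  {3,6}→2  {5,6}→1
  3 left: {0,3,6}→3  {3,5,6}→3  {4,5,6}→1
  4 left: {0,3,5,6}→6  {2,4,5,6}→1  {3,4,5,6}→4
  5 left: {0,3,4,5,6}→10  {1,2,4,5,6}→1  {2,3,4,5,6}→5
  placing 0:c first → 6 extensions
  placing 1:z first → 15 extensions
total linear extensions = 21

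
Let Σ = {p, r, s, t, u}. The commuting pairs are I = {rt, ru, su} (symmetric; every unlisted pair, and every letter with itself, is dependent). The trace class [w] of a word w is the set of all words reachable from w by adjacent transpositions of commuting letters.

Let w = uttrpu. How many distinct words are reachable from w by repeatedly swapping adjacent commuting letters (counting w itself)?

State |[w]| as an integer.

4

#0=u has no predecessor
#1=t depends on [0:u]
#2=t depends on [1:t]
#3=r has no predecessor
#4=p depends on [2:t, 3:r]
#5=u depends on [4:p]
sources: [0:u, 3:r]
N(rest) = Σ N(rest − s) over sources s of rest; N(one piece) = 1:
  size 1 → [5]=1
  size 2 → [4,5]=1
  size 3 → [2,4,5]=1  [3,4,5]=1
  size 4 → [1,2,4,5]=1  [2,3,4,5]=2
  first=0(u) contributes 3
  first=3(r) contributes 1
|[w]| = 4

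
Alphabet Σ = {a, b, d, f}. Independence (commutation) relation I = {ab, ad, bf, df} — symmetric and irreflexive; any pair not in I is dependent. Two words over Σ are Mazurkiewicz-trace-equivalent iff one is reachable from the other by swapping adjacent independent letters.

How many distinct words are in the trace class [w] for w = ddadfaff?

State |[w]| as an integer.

piece 0:d — minimal
piece 1:d rests on {0:d}
piece 2:a — minimal
piece 3:d rests on {1:d}
piece 4:f rests on {2:a}
piece 5:a rests on {4:f}
piece 6:f rests on {5:a}
piece 7:f rests on {6:f}
minimal pieces: {0:d, 2:a}
ways to finish when only these pieces remain (= sum over removing one remaining piece with nothing left below it):
  1 left: {3}→1  {7}→1
  2 left: {1,3}→1  {3,7}→2  {6,7}→1
  3 left: {0,1,3}→1  {1,3,7}→3  {3,6,7}→3  {5,6,7}→1
  4 left: {0,1,3,7}→4  {1,3,6,7}→6  {3,5,6,7}→4  {4,5,6,7}→1
  5 left: {0,1,3,6,7}→10  {1,3,5,6,7}→10  {2,4,5,6,7}→1  {3,4,5,6,7}→5
  6 left: {0,1,3,5,6,7}→20  {1,3,4,5,6,7}→15  {2,3,4,5,6,7}→6
  placing 0:d first → 21 extensions
  placing 2:a first → 35 extensions
total linear extensions = 56

56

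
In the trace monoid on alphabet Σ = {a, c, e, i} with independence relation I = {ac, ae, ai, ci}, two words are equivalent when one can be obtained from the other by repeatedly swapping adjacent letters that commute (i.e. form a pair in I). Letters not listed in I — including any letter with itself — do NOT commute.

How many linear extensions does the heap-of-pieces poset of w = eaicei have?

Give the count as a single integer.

12

#0=e has no predecessor
#1=a has no predecessor
#2=i depends on [0:e]
#3=c depends on [0:e]
#4=e depends on [2:i, 3:c]
#5=i depends on [4:e]
sources: [0:e, 1:a]
N(rest) = Σ N(rest − s) over sources s of rest; N(one piece) = 1:
  size 1 → [1]=1  [5]=1
  size 2 → [1,5]=2  [4,5]=1
  size 3 → [1,4,5]=3  [2,4,5]=1  [3,4,5]=1
  size 4 → [1,2,4,5]=4  [1,3,4,5]=4  [2,3,4,5]=2
  first=0(e) contributes 10
  first=1(a) contributes 2
|[w]| = 12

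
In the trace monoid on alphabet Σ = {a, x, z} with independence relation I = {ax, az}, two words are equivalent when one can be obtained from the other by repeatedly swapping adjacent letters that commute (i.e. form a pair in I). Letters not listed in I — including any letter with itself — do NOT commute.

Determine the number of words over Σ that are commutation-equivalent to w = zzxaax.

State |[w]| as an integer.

drop 0:z onto floor
drop 1:z onto {0:z}
drop 2:x onto {1:z}
drop 3:a onto floor
drop 4:a onto {3:a}
drop 5:x onto {2:x}
ground layer = {0:z, 3:a}
drop-orders for the pieces not yet dropped (sum over which currently-grounded one goes next):
  1 to go: {4} 1  {5} 1
  2 to go: {2,5} 1  {3,4} 1  {4,5} 2
  3 to go: {1,2,5} 1  {2,4,5} 3  {3,4,5} 3
  4 to go: {0,1,2,5} 1  {1,2,4,5} 4  {2,3,4,5} 6
  if 0:z drops first: 10 orders
  if 3:a drops first: 5 orders
heap linearizations: 15

15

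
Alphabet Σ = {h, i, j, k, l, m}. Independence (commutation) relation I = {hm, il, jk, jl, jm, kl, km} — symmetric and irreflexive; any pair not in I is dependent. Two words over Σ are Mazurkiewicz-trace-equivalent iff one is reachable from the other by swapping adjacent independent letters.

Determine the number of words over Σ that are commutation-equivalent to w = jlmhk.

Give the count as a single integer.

drop 0:j onto floor
drop 1:l onto floor
drop 2:m onto {1:l}
drop 3:h onto {0:j, 1:l}
drop 4:k onto {3:h}
ground layer = {0:j, 1:l}
drop-orders for the pieces not yet dropped (sum over which currently-grounded one goes next):
  1 to go: {2} 1  {4} 1
  2 to go: {2,4} 2  {3,4} 1
  3 to go: {0,3,4} 1  {2,3,4} 3
  if 0:j drops first: 3 orders
  if 1:l drops first: 4 orders
heap linearizations: 7

7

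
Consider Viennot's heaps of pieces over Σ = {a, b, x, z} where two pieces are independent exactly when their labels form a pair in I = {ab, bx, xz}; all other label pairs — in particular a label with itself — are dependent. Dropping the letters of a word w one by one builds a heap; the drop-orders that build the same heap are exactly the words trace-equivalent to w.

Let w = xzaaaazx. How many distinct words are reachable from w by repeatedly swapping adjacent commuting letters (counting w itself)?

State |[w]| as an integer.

4

#0=x has no predecessor
#1=z has no predecessor
#2=a depends on [0:x, 1:z]
#3=a depends on [2:a]
#4=a depends on [3:a]
#5=a depends on [4:a]
#6=z depends on [5:a]
#7=x depends on [5:a]
sources: [0:x, 1:z]
N(rest) = Σ N(rest − s) over sources s of rest; N(one piece) = 1:
  size 1 → [6]=1  [7]=1
  size 2 → [6,7]=2
  size 3 → [5,6,7]=2
  size 4 → [4,5,6,7]=2
  size 5 → [3,4,5,6,7]=2
  size 6 → [2,3,4,5,6,7]=2
  first=0(x) contributes 2
  first=1(z) contributes 2
|[w]| = 4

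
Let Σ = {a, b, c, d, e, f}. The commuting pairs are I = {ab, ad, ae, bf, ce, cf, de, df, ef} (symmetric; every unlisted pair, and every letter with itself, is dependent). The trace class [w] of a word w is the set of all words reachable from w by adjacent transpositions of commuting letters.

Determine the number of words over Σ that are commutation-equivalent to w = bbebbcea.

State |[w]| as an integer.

3

#0=b has no predecessor
#1=b depends on [0:b]
#2=e depends on [1:b]
#3=b depends on [2:e]
#4=b depends on [3:b]
#5=c depends on [4:b]
#6=e depends on [4:b]
#7=a depends on [5:c]
sources: [0:b]
N(rest) = Σ N(rest − s) over sources s of rest; N(one piece) = 1:
  size 1 → [6]=1  [7]=1
  size 2 → [5,7]=1  [6,7]=2
  size 3 → [5,6,7]=3
  size 4 → [4,5,6,7]=3
  size 5 → [3,4,5,6,7]=3
  size 6 → [2,3,4,5,6,7]=3
  first=0(b) contributes 3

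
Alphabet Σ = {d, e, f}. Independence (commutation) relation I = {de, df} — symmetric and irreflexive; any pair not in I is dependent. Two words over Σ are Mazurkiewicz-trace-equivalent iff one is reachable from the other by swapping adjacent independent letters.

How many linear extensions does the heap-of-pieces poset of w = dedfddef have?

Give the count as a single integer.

70

piece 0:d — minimal
piece 1:e — minimal
piece 2:d rests on {0:d}
piece 3:f rests on {1:e}
piece 4:d rests on {2:d}
piece 5:d rests on {4:d}
piece 6:e rests on {3:f}
piece 7:f rests on {6:e}
minimal pieces: {0:d, 1:e}
ways to finish when only these pieces remain (= sum over removing one remaining piece with nothing left below it):
  1 left: {5}→1  {7}→1
  2 left: {4,5}→1  {5,7}→2  {6,7}→1
  3 left: {2,4,5}→1  {3,6,7}→1  {4,5,7}→3  {5,6,7}→3
  4 left: {0,2,4,5}→1  {1,3,6,7}→1  {2,4,5,7}→4  {3,5,6,7}→4  {4,5,6,7}→6
  5 left: {0,2,4,5,7}→5  {1,3,5,6,7}→5  {2,4,5,6,7}→10  {3,4,5,6,7}→10
  6 left: {0,2,4,5,6,7}→15  {1,3,4,5,6,7}→15  {2,3,4,5,6,7}→20
  placing 0:d first → 35 extensions
  placing 1:e first → 35 extensions
total linear extensions = 70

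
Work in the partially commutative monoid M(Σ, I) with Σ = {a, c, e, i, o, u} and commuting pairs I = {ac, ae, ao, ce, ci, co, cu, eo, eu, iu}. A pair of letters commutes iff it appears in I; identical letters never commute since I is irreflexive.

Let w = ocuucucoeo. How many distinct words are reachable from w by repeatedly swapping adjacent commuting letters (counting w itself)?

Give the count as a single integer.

drop 0:o onto floor
drop 1:c onto floor
drop 2:u onto {0:o}
drop 3:u onto {2:u}
drop 4:c onto {1:c}
drop 5:u onto {3:u}
drop 6:c onto {4:c}
drop 7:o onto {5:u}
drop 8:e onto floor
drop 9:o onto {7:o}
ground layer = {0:o, 1:c, 8:e}
drop-orders for the pieces not yet dropped (sum over which currently-grounded one goes next):
  1 to go: {6} 1  {8} 1  {9} 1
  2 to go: {4,6} 1  {6,8} 2  {6,9} 2  {7,9} 1  {8,9} 2
  3 to go: {1,4,6} 1  {4,6,8} 3  {4,6,9} 3  {5,7,9} 1  {6,7,9} 3  {6,8,9} 6  {7,8,9} 3
  4 to go: {1,4,6,8} 4  {1,4,6,9} 4  {3,5,7,9} 1  {4,6,7,9} 6  {4,6,8,9} 12  {5,6,7,9} 4  {5,7,8,9} 4  {6,7,8,9} 12
  5 to go: {1,4,6,7,9} 10  {1,4,6,8,9} 20  {2,3,5,7,9} 1  {3,5,6,7,9} 5  {3,5,7,8,9} 5  {4,5,6,7,9} 10  {4,6,7,8,9} 30  {5,6,7,8,9} 20
  6 to go: {0,2,3,5,7,9} 1  {1,4,5,6,7,9} 20  {1,4,6,7,8,9} 60  {2,3,5,6,7,9} 6  {2,3,5,7,8,9} 6  {3,4,5,6,7,9} 15  {3,5,6,7,8,9} 30  {4,5,6,7,8,9} 60
  7 to go: {0,2,3,5,6,7,9} 7  {0,2,3,5,7,8,9} 7  {1,3,4,5,6,7,9} 35  {1,4,5,6,7,8,9} 140  {2,3,4,5,6,7,9} 21  {2,3,5,6,7,8,9} 42  {3,4,5,6,7,8,9} 105
  8 to go: {0,2,3,4,5,6,7,9} 28  {0,2,3,5,6,7,8,9} 56  {1,2,3,4,5,6,7,9} 56  {1,3,4,5,6,7,8,9} 280  {2,3,4,5,6,7,8,9} 168
  if 0:o drops first: 504 orders
  if 1:c drops first: 252 orders
  if 8:e drops first: 84 orders
heap linearizations: 840

840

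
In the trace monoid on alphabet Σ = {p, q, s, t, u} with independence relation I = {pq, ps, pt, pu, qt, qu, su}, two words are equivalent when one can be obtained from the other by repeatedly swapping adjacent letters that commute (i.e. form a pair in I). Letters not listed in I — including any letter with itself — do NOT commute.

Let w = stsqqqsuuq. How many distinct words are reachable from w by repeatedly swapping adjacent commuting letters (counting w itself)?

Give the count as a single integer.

28

0(s) covers ∅
1(t) covers 0:s
2(s) covers 1:t
3(q) covers 2:s
4(q) covers 3:q
5(q) covers 4:q
6(s) covers 5:q
7(u) covers 1:t
8(u) covers 7:u
9(q) covers 6:s
floor of heap: 0:s
completions by unplaced set U, small U first (add the entries for U minus each lowest piece of U):
  |U|=1: {8}:1  {9}:1
  |U|=2: {6,9}:1  {7,8}:1  {8,9}:2
  |U|=3: {5,6,9}:1  {6,8,9}:3  {7,8,9}:3
  |U|=4: {4,5,6,9}:1  {5,6,8,9}:4  {6,7,8,9}:6
  |U|=5: {3,4,5,6,9}:1  {4,5,6,8,9}:5  {5,6,7,8,9}:10
  |U|=6: {2,3,4,5,6,9}:1  {3,4,5,6,8,9}:6  {4,5,6,7,8,9}:15
  |U|=7: {2,3,4,5,6,8,9}:7  {3,4,5,6,7,8,9}:21
  |U|=8: {2,3,4,5,6,7,8,9}:28
  start at 0(s): 28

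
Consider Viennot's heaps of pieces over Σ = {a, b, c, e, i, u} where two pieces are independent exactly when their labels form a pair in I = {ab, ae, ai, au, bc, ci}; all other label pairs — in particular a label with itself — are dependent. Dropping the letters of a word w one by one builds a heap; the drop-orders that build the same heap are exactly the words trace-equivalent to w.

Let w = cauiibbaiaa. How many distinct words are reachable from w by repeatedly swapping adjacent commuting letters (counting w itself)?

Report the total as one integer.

piece 0:c — minimal
piece 1:a rests on {0:c}
piece 2:u rests on {0:c}
piece 3:i rests on {2:u}
piece 4:i rests on {3:i}
piece 5:b rests on {4:i}
piece 6:b rests on {5:b}
piece 7:a rests on {1:a}
piece 8:i rests on {6:b}
piece 9:a rests on {7:a}
piece 10:a rests on {9:a}
minimal pieces: {0:c}
ways to finish when only these pieces remain (= sum over removing one remaining piece with nothing left below it):
  1 left: {8}→1  {10}→1
  2 left: {6,8}→1  {8,10}→2  {9,10}→1
  3 left: {5,6,8}→1  {6,8,10}→3  {7,9,10}→1  {8,9,10}→3
  4 left: {1,7,9,10}→1  {4,5,6,8}→1  {5,6,8,10}→4  {6,8,9,10}→6  {7,8,9,10}→4
  5 left: {1,7,8,9,10}→5  {3,4,5,6,8}→1  {4,5,6,8,10}→5  {5,6,8,9,10}→10  {6,7,8,9,10}→10
  6 left: {1,6,7,8,9,10}→15  {2,3,4,5,6,8}→1  {3,4,5,6,8,10}→6  {4,5,6,8,9,10}→15  {5,6,7,8,9,10}→20
  7 left: {1,5,6,7,8,9,10}→35  {2,3,4,5,6,8,10}→7  {3,4,5,6,8,9,10}→21  {4,5,6,7,8,9,10}→35
  8 left: {1,4,5,6,7,8,9,10}→70  {2,3,4,5,6,8,9,10}→28  {3,4,5,6,7,8,9,10}→56
  9 left: {1,3,4,5,6,7,8,9,10}→126  {2,3,4,5,6,7,8,9,10}→84
  placing 0:c first → 210 extensions

210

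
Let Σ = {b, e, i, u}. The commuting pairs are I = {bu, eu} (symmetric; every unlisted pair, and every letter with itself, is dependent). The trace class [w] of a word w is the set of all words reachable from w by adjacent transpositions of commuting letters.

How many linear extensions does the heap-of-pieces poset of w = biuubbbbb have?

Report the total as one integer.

21

drop 0:b onto floor
drop 1:i onto {0:b}
drop 2:u onto {1:i}
drop 3:u onto {2:u}
drop 4:b onto {1:i}
drop 5:b onto {4:b}
drop 6:b onto {5:b}
drop 7:b onto {6:b}
drop 8:b onto {7:b}
ground layer = {0:b}
drop-orders for the pieces not yet dropped (sum over which currently-grounded one goes next):
  1 to go: {3} 1  {8} 1
  2 to go: {2,3} 1  {3,8} 2  {7,8} 1
  3 to go: {2,3,8} 3  {3,7,8} 3  {6,7,8} 1
  4 to go: {2,3,7,8} 6  {3,6,7,8} 4  {5,6,7,8} 1
  5 to go: {2,3,6,7,8} 10  {3,5,6,7,8} 5  {4,5,6,7,8} 1
  6 to go: {2,3,5,6,7,8} 15  {3,4,5,6,7,8} 6
  7 to go: {2,3,4,5,6,7,8} 21
  if 0:b drops first: 21 orders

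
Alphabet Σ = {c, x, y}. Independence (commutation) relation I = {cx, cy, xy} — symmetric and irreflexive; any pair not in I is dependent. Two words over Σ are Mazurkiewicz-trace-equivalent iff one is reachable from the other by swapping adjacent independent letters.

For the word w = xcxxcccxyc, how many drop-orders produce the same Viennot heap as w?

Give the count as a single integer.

0(x) covers ∅
1(c) covers ∅
2(x) covers 0:x
3(x) covers 2:x
4(c) covers 1:c
5(c) covers 4:c
6(c) covers 5:c
7(x) covers 3:x
8(y) covers ∅
9(c) covers 6:c
floor of heap: 0:x, 1:c, 8:y
completions by unplaced set U, small U first (add the entries for U minus each lowest piece of U):
  |U|=1: {7}:1  {8}:1  {9}:1
  |U|=2: {3,7}:1  {6,9}:1  {7,8}:2  {7,9}:2  {8,9}:2
  |U|=3: {2,3,7}:1  {3,7,8}:3  {3,7,9}:3  {5,6,9}:1  {6,7,9}:3  {6,8,9}:3  {7,8,9}:6
  |U|=4: {0,2,3,7}:1  {2,3,7,8}:4  {2,3,7,9}:4  {3,6,7,9}:6  {3,7,8,9}:12  {4,5,6,9}:1  {5,6,7,9}:4  {5,6,8,9}:4  {6,7,8,9}:12
  |U|=5: {0,2,3,7,8}:5  {0,2,3,7,9}:5  {1,4,5,6,9}:1  {2,3,6,7,9}:10  {2,3,7,8,9}:20  {3,5,6,7,9}:10  {3,6,7,8,9}:30  {4,5,6,7,9}:5  {4,5,6,8,9}:5  {5,6,7,8,9}:20
  |U|=6: {0,2,3,6,7,9}:15  {0,2,3,7,8,9}:30  {1,4,5,6,7,9}:6  {1,4,5,6,8,9}:6  {2,3,5,6,7,9}:20  {2,3,6,7,8,9}:60  {3,4,5,6,7,9}:15  {3,5,6,7,8,9}:60  {4,5,6,7,8,9}:30
  |U|=7: {0,2,3,5,6,7,9}:35  {0,2,3,6,7,8,9}:105  {1,3,4,5,6,7,9}:21  {1,4,5,6,7,8,9}:42  {2,3,4,5,6,7,9}:35  {2,3,5,6,7,8,9}:140  {3,4,5,6,7,8,9}:105
  |U|=8: {0,2,3,4,5,6,7,9}:70  {0,2,3,5,6,7,8,9}:280  {1,2,3,4,5,6,7,9}:56  {1,3,4,5,6,7,8,9}:168  {2,3,4,5,6,7,8,9}:280
  start at 0(x): 504
  start at 1(c): 630
  start at 8(y): 126
sum over floor = 1260

1260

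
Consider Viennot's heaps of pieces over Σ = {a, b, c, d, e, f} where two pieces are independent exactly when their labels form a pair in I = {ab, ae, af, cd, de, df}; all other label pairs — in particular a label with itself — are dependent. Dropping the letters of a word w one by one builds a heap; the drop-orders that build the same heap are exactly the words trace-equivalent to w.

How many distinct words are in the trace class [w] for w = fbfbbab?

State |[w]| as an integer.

7

0(f) covers ∅
1(b) covers 0:f
2(f) covers 1:b
3(b) covers 2:f
4(b) covers 3:b
5(a) covers ∅
6(b) covers 4:b
floor of heap: 0:f, 5:a
completions by unplaced set U, small U first (add the entries for U minus each lowest piece of U):
  |U|=1: {5}:1  {6}:1
  |U|=2: {4,6}:1  {5,6}:2
  |U|=3: {3,4,6}:1  {4,5,6}:3
  |U|=4: {2,3,4,6}:1  {3,4,5,6}:4
  |U|=5: {1,2,3,4,6}:1  {2,3,4,5,6}:5
  start at 0(f): 6
  start at 5(a): 1
sum over floor = 7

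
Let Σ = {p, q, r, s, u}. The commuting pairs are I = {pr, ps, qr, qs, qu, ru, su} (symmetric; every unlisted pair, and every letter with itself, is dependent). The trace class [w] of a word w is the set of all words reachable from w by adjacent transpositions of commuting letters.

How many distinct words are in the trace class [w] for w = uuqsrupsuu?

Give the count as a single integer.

drop 0:u onto floor
drop 1:u onto {0:u}
drop 2:q onto floor
drop 3:s onto floor
drop 4:r onto {3:s}
drop 5:u onto {1:u}
drop 6:p onto {2:q, 5:u}
drop 7:s onto {4:r}
drop 8:u onto {6:p}
drop 9:u onto {8:u}
ground layer = {0:u, 2:q, 3:s}
drop-orders for the pieces not yet dropped (sum over which currently-grounded one goes next):
  1 to go: {7} 1  {9} 1
  2 to go: {4,7} 1  {7,9} 2  {8,9} 1
  3 to go: {3,4,7} 1  {4,7,9} 3  {6,8,9} 1  {7,8,9} 3
  4 to go: {2,6,8,9} 1  {3,4,7,9} 4  {4,7,8,9} 6  {5,6,8,9} 1  {6,7,8,9} 4
  5 to go: {1,5,6,8,9} 1  {2,5,6,8,9} 2  {2,6,7,8,9} 5  {3,4,7,8,9} 10  {4,6,7,8,9} 10  {5,6,7,8,9} 5
  6 to go: {0,1,5,6,8,9} 1  {1,2,5,6,8,9} 3  {1,5,6,7,8,9} 6  {2,4,6,7,8,9} 15  {2,5,6,7,8,9} 12  {3,4,6,7,8,9} 20  {4,5,6,7,8,9} 15
  7 to go: {0,1,2,5,6,8,9} 4  {0,1,5,6,7,8,9} 7  {1,2,5,6,7,8,9} 21  {1,4,5,6,7,8,9} 21  {2,3,4,6,7,8,9} 35  {2,4,5,6,7,8,9} 42  {3,4,5,6,7,8,9} 35
  8 to go: {0,1,2,5,6,7,8,9} 32  {0,1,4,5,6,7,8,9} 28  {1,2,4,5,6,7,8,9} 84  {1,3,4,5,6,7,8,9} 56  {2,3,4,5,6,7,8,9} 112
  if 0:u drops first: 252 orders
  if 2:q drops first: 84 orders
  if 3:s drops first: 144 orders
heap linearizations: 480

480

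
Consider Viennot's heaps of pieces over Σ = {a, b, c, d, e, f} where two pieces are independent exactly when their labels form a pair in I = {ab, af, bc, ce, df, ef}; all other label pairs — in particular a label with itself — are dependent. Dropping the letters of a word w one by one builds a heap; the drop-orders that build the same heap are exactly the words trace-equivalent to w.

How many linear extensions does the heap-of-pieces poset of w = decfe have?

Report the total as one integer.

6

drop 0:d onto floor
drop 1:e onto {0:d}
drop 2:c onto {0:d}
drop 3:f onto {2:c}
drop 4:e onto {1:e}
ground layer = {0:d}
drop-orders for the pieces not yet dropped (sum over which currently-grounded one goes next):
  1 to go: {3} 1  {4} 1
  2 to go: {1,4} 1  {2,3} 1  {3,4} 2
  3 to go: {1,3,4} 3  {2,3,4} 3
  if 0:d drops first: 6 orders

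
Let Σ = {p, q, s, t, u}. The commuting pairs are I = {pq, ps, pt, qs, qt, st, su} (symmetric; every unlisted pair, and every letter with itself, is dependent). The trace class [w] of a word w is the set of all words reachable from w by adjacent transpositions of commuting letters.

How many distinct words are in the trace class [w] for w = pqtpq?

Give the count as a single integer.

drop 0:p onto floor
drop 1:q onto floor
drop 2:t onto floor
drop 3:p onto {0:p}
drop 4:q onto {1:q}
ground layer = {0:p, 1:q, 2:t}
drop-orders for the pieces not yet dropped (sum over which currently-grounded one goes next):
  1 to go: {2} 1  {3} 1  {4} 1
  2 to go: {0,3} 1  {1,4} 1  {2,3} 2  {2,4} 2  {3,4} 2
  3 to go: {0,2,3} 3  {0,3,4} 3  {1,2,4} 3  {1,3,4} 3  {2,3,4} 6
  if 0:p drops first: 12 orders
  if 1:q drops first: 12 orders
  if 2:t drops first: 6 orders
heap linearizations: 30

30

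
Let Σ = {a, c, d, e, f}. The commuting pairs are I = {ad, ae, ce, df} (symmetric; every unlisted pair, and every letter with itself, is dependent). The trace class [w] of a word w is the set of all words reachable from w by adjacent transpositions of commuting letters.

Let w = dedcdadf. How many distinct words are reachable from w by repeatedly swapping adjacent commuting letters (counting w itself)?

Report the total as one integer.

6

piece 0:d — minimal
piece 1:e rests on {0:d}
piece 2:d rests on {1:e}
piece 3:c rests on {2:d}
piece 4:d rests on {3:c}
piece 5:a rests on {3:c}
piece 6:d rests on {4:d}
piece 7:f rests on {5:a}
minimal pieces: {0:d}
ways to finish when only these pieces remain (= sum over removing one remaining piece with nothing left below it):
  1 left: {6}→1  {7}→1
  2 left: {4,6}→1  {5,7}→1  {6,7}→2
  3 left: {4,6,7}→3  {5,6,7}→3
  4 left: {4,5,6,7}→6
  5 left: {3,4,5,6,7}→6
  6 left: {2,3,4,5,6,7}→6
  placing 0:d first → 6 extensions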